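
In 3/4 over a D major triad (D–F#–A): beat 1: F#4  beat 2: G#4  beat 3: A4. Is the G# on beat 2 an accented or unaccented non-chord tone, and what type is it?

The harmony at that moment is D major triad (D, F#, A); G#4 is not a chord tone.
It is approached by step up from F#4 and left by step up to A4.
Step in, step out in the same direction — a passing tone.
It falls on a weak beat, so it is unaccented.

Unaccented passing tone.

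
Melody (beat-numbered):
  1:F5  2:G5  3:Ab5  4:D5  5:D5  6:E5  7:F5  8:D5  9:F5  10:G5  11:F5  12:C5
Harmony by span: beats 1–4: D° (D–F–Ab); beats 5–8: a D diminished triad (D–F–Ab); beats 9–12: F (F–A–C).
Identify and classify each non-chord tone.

The harmony at that moment is D diminished triad (D, F, Ab); G5 is not a chord tone.
It is approached by step up from F5 and left by step up to Ab5.
Step in, step out in the same direction — a passing tone.
The harmony at that moment is D diminished triad (D, F, Ab); E5 is not a chord tone.
It is approached by step up from D5 and left by step up to F5.
Step in, step out in the same direction — a passing tone.
The harmony at that moment is F major triad (F, A, C); G5 is not a chord tone.
It is approached by step up from F5 and left by step down to F5.
Step away and step back to the same note — a neighbor tone (upper neighbor).

G5 (beat 2) — passing tone; E5 (beat 6) — passing tone; G5 (beat 10) — neighbor tone.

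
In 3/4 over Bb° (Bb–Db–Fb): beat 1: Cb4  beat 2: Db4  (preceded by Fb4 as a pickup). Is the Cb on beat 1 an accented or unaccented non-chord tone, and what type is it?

Accented appoggiatura.

The harmony at that moment is Bb diminished triad (Bb, Db, Fb); Cb4 is not a chord tone.
It is approached by leap down from Fb4 and left by step up to Db4.
Leap in, step out — an appoggiatura.
It falls on the downbeat, so it is accented.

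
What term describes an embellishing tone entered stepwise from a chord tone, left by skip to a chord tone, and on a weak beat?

Approach: by step. Departure: by leap. Metric position: weak.
Step in, leap out, from a weak position — an escape tone (échappée). (It is the mirror image of the appoggiatura, which leaps in and steps out on a strong beat.)

Escape tone.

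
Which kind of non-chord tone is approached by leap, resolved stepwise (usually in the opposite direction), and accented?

Appoggiatura.

Approach: by leap. Departure: by step. Metric position: strong.
Leap in, step out, in a metrically strong position — an appoggiatura. (It is the mirror image of the escape tone, which steps in and leaps out from a weak position.)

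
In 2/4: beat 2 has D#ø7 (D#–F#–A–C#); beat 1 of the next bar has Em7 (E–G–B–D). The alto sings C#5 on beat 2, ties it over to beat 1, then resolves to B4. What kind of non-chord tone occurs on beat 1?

Suspension.

The harmony at that moment is E minor seventh chord (E, G, B, D); C#5 is not a chord tone.
It is held over (the same pitch as the preceding C#5) and left by step down to B4.
Held over from the previous chord and resolving down by step — a suspension.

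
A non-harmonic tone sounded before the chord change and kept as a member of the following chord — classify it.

Anticipation.

Approach: ahead of the chord change (typically by step), so it is dissonant against the current harmony. Departure: none — the same pitch is restated or held and is a chord tone of the new harmony.
Dissonant first, consonant once the harmony catches up: the note simply arrives early — an anticipation. (The reverse timing, consonant first and dissonant after the change, would be a suspension or retardation.)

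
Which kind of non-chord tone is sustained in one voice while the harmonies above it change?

Approach: none. Departure: none — a single pitch is sustained while the chords change around it, passing through harmonies that do not contain it.
No melodic motion at all; the dissonance is created entirely by the moving harmonies against the stationary note — a pedal tone (pedal point).

Pedal tone.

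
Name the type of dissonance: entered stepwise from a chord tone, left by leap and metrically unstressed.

Approach: by step. Departure: by leap. Metric position: weak.
Step in, leap out, from a weak position — an escape tone (échappée). (It is the mirror image of the appoggiatura, which leaps in and steps out on a strong beat.)

Escape tone.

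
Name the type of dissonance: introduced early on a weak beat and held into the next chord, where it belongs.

Approach: ahead of the chord change (typically by step), so it is dissonant against the current harmony. Departure: none — the same pitch is restated or held and is a chord tone of the new harmony.
Dissonant first, consonant once the harmony catches up: the note simply arrives early — an anticipation. (The reverse timing, consonant first and dissonant after the change, would be a suspension or retardation.)

Anticipation.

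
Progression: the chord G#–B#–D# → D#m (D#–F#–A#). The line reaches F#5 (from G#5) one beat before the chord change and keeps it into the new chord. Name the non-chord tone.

The harmony at that moment is G# major triad (G#, B#, D#); F#5 is not a chord tone.
It is approached by step down from G#5 and then sustained as the same pitch into the next harmony.
Arriving early and becoming a chord tone when the harmony changes — an anticipation.

F#5 is an anticipation.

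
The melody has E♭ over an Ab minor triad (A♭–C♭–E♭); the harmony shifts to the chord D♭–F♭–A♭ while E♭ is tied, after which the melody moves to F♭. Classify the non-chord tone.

The harmony at that moment is D♭ minor triad (D♭, F♭, A♭); E♭ is not a chord tone.
It is held over (the same pitch as the preceding E♭) and left by step up to F♭.
Held over from the previous chord and resolving up by step — a retardation.

E♭ is a retardation.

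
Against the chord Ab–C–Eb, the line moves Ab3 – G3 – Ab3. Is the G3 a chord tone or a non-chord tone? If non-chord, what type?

Non-chord tone — a neighbor tone.

The harmony at that moment is Ab major triad (Ab, C, Eb); G3 is not a chord tone.
It is approached by step down from Ab3 and left by step up to Ab3.
Step away and step back to the same note — a neighbor tone (lower neighbor).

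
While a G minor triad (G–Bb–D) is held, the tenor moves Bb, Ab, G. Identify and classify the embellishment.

The harmony at that moment is G minor triad (G, Bb, D); Ab is not a chord tone.
It is approached by step down from Bb and left by step down to G.
Step in, step out in the same direction — a passing tone.

Ab is a passing tone.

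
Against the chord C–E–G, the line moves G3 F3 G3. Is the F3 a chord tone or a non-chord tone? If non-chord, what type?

The harmony at that moment is C major triad (C, E, G); F3 is not a chord tone.
It is approached by step down from G3 and left by step up to G3.
Step away and step back to the same note — a neighbor tone (lower neighbor).

Non-chord tone — a neighbor tone.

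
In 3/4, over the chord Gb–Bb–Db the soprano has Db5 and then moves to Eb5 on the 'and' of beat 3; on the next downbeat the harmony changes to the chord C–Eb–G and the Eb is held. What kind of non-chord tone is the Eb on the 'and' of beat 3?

Anticipation.

The harmony at that moment is Gb major triad (Gb, Bb, Db); Eb5 is not a chord tone.
It is approached by step up from Db5 and then sustained as the same pitch into the next harmony.
Arriving early and becoming a chord tone when the harmony changes — an anticipation.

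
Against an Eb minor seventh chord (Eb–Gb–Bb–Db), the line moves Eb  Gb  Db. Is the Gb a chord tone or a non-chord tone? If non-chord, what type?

Eb minor seventh chord contains Eb, Gb, Bb, Db; Gb is the third, so it is a chord tone.

Chord tone (the third of Eb minor seventh chord).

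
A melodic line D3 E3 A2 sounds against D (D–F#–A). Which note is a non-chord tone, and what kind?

E3 is an escape tone.

The harmony at that moment is D major triad (D, F#, A); E3 is not a chord tone.
It is approached by step up from D3 and left by leap down to A2.
Step in, leap out — an escape tone.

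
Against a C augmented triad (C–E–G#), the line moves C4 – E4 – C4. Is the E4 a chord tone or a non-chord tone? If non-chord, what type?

Chord tone (the third of C augmented triad).

C augmented triad contains C, E, G#; E is the third, so it is a chord tone.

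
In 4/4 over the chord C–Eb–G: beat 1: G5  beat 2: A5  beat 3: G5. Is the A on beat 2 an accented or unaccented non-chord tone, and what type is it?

The harmony at that moment is C minor triad (C, Eb, G); A5 is not a chord tone.
It is approached by step up from G5 and left by step down to G5.
Step away and step back to the same note — a neighbor tone (upper neighbor).
It falls on a weak beat, so it is unaccented.

Unaccented neighbor tone.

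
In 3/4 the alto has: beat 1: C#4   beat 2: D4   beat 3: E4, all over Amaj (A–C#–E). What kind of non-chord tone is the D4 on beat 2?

The harmony at that moment is A major triad (A, C#, E); D4 is not a chord tone.
It is approached by step up from C#4 and left by step up to E4.
Step in, step out in the same direction — a passing tone.

Passing tone.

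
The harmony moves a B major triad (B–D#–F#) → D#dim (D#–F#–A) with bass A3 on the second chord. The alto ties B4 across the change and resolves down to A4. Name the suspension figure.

At the second chord the bass is A3. The suspended B4 lies a ninth above the bass; after resolving down by step to A4, the interval above the bass becomes an octave.
Suspension figures are named by those two intervals: 9–8.

9–8 suspension.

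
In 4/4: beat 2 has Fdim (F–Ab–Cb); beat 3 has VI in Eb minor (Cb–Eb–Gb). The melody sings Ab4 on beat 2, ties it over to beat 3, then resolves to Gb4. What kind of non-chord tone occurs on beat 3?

Suspension.

The harmony at that moment is Cb major triad (Cb, Eb, Gb); Ab4 is not a chord tone.
It is held over (the same pitch as the preceding Ab4) and left by step down to Gb4.
Held over from the previous chord and resolving down by step — a suspension.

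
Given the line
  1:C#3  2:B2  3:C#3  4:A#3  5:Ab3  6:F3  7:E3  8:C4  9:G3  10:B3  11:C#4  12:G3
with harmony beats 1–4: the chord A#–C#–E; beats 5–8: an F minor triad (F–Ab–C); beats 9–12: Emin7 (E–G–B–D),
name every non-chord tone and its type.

The harmony at that moment is A# diminished triad (A#, C#, E); B2 is not a chord tone.
It is approached by step down from C#3 and left by step up to C#3.
Step away and step back to the same note — a neighbor tone (lower neighbor).
The harmony at that moment is F minor triad (F, Ab, C); E3 is not a chord tone.
It is approached by step down from F3 and left by leap up to C4.
Step in, leap out — an escape tone.
The harmony at that moment is E minor seventh chord (E, G, B, D); C#4 is not a chord tone.
It is approached by step up from B3 and left by leap down to G3.
Step in, leap out — an escape tone.

B2 (beat 2) — neighbor tone; E3 (beat 7) — escape tone; C#4 (beat 11) — escape tone.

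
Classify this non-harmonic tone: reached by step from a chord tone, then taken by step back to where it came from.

Approach: by step. Departure: by step in the opposite direction, back to the starting pitch.
Stepwise on both sides but reversing to return to the same chord tone — a neighbor tone. (Had it continued onward in the same direction it would be a passing tone instead.)

Neighbor tone.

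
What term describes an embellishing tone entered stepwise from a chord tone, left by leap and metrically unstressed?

Escape tone.

Approach: by step. Departure: by leap. Metric position: weak.
Step in, leap out, from a weak position — an escape tone (échappée). (It is the mirror image of the appoggiatura, which leaps in and steps out on a strong beat.)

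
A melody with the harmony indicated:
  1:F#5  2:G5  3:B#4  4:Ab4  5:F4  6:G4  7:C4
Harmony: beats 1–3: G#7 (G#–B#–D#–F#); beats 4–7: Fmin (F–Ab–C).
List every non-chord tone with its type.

G5 (beat 2) — escape tone; G4 (beat 6) — escape tone.

The harmony at that moment is G# dominant seventh chord (G#, B#, D#, F#); G5 is not a chord tone.
It is approached by step up from F#5 and left by leap down to B#4.
Step in, leap out — an escape tone.
The harmony at that moment is F minor triad (F, Ab, C); G4 is not a chord tone.
It is approached by step up from F4 and left by leap down to C4.
Step in, leap out — an escape tone.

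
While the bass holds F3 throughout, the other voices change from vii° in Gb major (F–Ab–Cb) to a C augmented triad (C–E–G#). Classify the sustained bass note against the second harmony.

Pedal tone (pedal point).

The harmony at that moment is C augmented triad (C, E, G#); F3 is not a chord tone.
It is held over (the same pitch as the preceding F3) and then sustained as the same pitch into the next harmony.
Sustained through a change of harmony — a pedal tone.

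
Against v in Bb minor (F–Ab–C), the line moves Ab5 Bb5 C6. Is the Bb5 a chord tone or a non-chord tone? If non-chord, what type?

The harmony at that moment is F minor triad (F, Ab, C); Bb5 is not a chord tone.
It is approached by step up from Ab5 and left by step up to C6.
Step in, step out in the same direction — a passing tone.

Non-chord tone — a passing tone.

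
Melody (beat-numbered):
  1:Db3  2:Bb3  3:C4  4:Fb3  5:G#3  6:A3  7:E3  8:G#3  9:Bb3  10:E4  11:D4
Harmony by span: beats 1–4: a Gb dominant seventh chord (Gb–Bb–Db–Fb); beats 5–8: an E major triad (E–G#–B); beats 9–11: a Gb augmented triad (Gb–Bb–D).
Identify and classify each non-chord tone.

C4 (beat 3) — escape tone; A3 (beat 6) — escape tone; E4 (beat 10) — appoggiatura.

The harmony at that moment is Gb dominant seventh chord (Gb, Bb, Db, Fb); C4 is not a chord tone.
It is approached by step up from Bb3 and left by leap down to Fb3.
Step in, leap out — an escape tone.
The harmony at that moment is E major triad (E, G#, B); A3 is not a chord tone.
It is approached by step up from G#3 and left by leap down to E3.
Step in, leap out — an escape tone.
The harmony at that moment is Gb augmented triad (Gb, Bb, D); E4 is not a chord tone.
It is approached by leap up from Bb3 and left by step down to D4.
Leap in, step out — an appoggiatura.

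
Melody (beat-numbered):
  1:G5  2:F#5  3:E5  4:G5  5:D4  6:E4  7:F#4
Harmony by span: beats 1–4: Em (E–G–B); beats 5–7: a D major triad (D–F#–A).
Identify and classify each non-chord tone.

F#5 (beat 2) — passing tone; E4 (beat 6) — passing tone.

The harmony at that moment is E minor triad (E, G, B); F#5 is not a chord tone.
It is approached by step down from G5 and left by step down to E5.
Step in, step out in the same direction — a passing tone.
The harmony at that moment is D major triad (D, F#, A); E4 is not a chord tone.
It is approached by step up from D4 and left by step up to F#4.
Step in, step out in the same direction — a passing tone.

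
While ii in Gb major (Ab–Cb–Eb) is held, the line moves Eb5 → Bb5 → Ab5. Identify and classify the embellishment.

Bb5 is an appoggiatura.

The harmony at that moment is Ab minor triad (Ab, Cb, Eb); Bb5 is not a chord tone.
It is approached by leap up from Eb5 and left by step down to Ab5.
Leap in, step out — an appoggiatura.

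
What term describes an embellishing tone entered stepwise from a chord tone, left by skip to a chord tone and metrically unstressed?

Approach: by step. Departure: by leap. Metric position: weak.
Step in, leap out, from a weak position — an escape tone (échappée). (It is the mirror image of the appoggiatura, which leaps in and steps out on a strong beat.)

Escape tone.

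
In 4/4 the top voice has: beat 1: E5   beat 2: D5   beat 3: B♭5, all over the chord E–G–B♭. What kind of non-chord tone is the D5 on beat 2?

Escape tone.

The harmony at that moment is E diminished triad (E, G, B♭); D5 is not a chord tone.
It is approached by step down from E5 and left by leap up to B♭5.
Step in, leap out, on a weak beat — an escape tone.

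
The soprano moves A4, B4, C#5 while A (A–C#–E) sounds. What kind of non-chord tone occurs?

B4 is a passing tone.

The harmony at that moment is A major triad (A, C#, E); B4 is not a chord tone.
It is approached by step up from A4 and left by step up to C#5.
Step in, step out in the same direction — a passing tone.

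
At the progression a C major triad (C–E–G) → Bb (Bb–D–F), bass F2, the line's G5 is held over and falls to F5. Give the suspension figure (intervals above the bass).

At the second chord the bass is F2. The suspended G5 lies a ninth above the bass; after resolving down by step to F5, the interval above the bass becomes an octave.
Suspension figures are named by those two intervals: 9–8.

9–8 suspension.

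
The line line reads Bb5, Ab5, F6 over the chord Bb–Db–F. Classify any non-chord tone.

Ab5 is an escape tone.

The harmony at that moment is Bb minor triad (Bb, Db, F); Ab5 is not a chord tone.
It is approached by step down from Bb5 and left by leap up to F6.
Step in, leap out — an escape tone.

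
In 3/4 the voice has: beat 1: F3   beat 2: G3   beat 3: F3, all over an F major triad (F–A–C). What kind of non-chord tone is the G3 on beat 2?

Upper neighbor tone.

The harmony at that moment is F major triad (F, A, C); G3 is not a chord tone.
It is approached by step up from F3 and left by step down to F3.
Step away and step back to the same note — a neighbor tone (upper neighbor).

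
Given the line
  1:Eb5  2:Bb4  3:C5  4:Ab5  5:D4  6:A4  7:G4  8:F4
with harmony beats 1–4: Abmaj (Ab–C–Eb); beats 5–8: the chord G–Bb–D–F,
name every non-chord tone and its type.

The harmony at that moment is Ab major triad (Ab, C, Eb); Bb4 is not a chord tone.
It is approached by leap down from Eb5 and left by step up to C5.
Leap in, step out — an appoggiatura.
The harmony at that moment is G minor seventh chord (G, Bb, D, F); A4 is not a chord tone.
It is approached by leap up from D4 and left by step down to G4.
Leap in, step out — an appoggiatura.

Bb4 (beat 2) — appoggiatura; A4 (beat 6) — appoggiatura.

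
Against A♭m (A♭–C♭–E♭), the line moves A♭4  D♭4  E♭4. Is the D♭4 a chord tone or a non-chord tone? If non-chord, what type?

The harmony at that moment is A♭ minor triad (A♭, C♭, E♭); D♭4 is not a chord tone.
It is approached by leap down from A♭4 and left by step up to E♭4.
Leap in, step out — an appoggiatura.

Non-chord tone — an appoggiatura.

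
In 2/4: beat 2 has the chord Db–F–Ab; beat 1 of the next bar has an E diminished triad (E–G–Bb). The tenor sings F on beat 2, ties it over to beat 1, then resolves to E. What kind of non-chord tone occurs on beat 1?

The harmony at that moment is E diminished triad (E, G, Bb); F is not a chord tone.
It is held over (the same pitch as the preceding F) and left by step down to E.
Held over from the previous chord and resolving down by step — a suspension.

Suspension.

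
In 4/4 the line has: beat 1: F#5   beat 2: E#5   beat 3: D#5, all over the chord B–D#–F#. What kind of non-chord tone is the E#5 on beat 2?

Passing tone.

The harmony at that moment is B major triad (B, D#, F#); E#5 is not a chord tone.
It is approached by step down from F#5 and left by step down to D#5.
Step in, step out in the same direction — a passing tone.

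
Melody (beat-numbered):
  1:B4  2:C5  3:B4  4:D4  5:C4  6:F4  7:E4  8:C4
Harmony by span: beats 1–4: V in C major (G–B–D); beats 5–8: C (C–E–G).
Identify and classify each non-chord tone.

The harmony at that moment is G major triad (G, B, D); C5 is not a chord tone.
It is approached by step up from B4 and left by step down to B4.
Step away and step back to the same note — a neighbor tone (upper neighbor).
The harmony at that moment is C major triad (C, E, G); F4 is not a chord tone.
It is approached by leap up from C4 and left by step down to E4.
Leap in, step out — an appoggiatura.

C5 (beat 2) — neighbor tone; F4 (beat 6) — appoggiatura.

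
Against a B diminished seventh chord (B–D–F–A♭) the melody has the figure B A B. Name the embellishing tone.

The harmony at that moment is B diminished seventh chord (B, D, F, A♭); A is not a chord tone.
It is approached by step down from B and left by step up to B.
Step away and step back to the same note — a neighbor tone (lower neighbor).

A is a neighbor tone.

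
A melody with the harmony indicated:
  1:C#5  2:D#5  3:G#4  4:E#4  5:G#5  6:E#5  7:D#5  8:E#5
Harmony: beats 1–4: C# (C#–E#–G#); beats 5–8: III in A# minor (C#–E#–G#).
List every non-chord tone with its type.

D#5 (beat 2) — escape tone; D#5 (beat 7) — neighbor tone.

The harmony at that moment is C# major triad (C#, E#, G#); D#5 is not a chord tone.
It is approached by step up from C#5 and left by leap down to G#4.
Step in, leap out — an escape tone.
The harmony at that moment is C# major triad (C#, E#, G#); D#5 is not a chord tone.
It is approached by step down from E#5 and left by step up to E#5.
Step away and step back to the same note — a neighbor tone (lower neighbor).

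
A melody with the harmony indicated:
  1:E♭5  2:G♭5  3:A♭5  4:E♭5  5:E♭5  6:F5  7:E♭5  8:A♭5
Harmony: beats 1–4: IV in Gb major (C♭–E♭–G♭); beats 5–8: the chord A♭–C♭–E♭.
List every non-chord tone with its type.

A♭5 (beat 3) — escape tone; F5 (beat 6) — neighbor tone.

The harmony at that moment is C♭ major triad (C♭, E♭, G♭); A♭5 is not a chord tone.
It is approached by step up from G♭5 and left by leap down to E♭5.
Step in, leap out — an escape tone.
The harmony at that moment is A♭ minor triad (A♭, C♭, E♭); F5 is not a chord tone.
It is approached by step up from E♭5 and left by step down to E♭5.
Step away and step back to the same note — a neighbor tone (upper neighbor).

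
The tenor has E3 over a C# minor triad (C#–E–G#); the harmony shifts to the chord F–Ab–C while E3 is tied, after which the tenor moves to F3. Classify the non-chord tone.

E3 is a retardation.

The harmony at that moment is F minor triad (F, Ab, C); E3 is not a chord tone.
It is held over (the same pitch as the preceding E3) and left by step up to F3.
Held over from the previous chord and resolving up by step — a retardation.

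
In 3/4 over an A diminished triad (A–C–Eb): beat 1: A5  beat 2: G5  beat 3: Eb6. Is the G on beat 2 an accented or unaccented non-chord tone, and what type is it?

Unaccented escape tone.

The harmony at that moment is A diminished triad (A, C, Eb); G5 is not a chord tone.
It is approached by step down from A5 and left by leap up to Eb6.
Step in, leap out — an escape tone.
It falls on a weak beat, so it is unaccented.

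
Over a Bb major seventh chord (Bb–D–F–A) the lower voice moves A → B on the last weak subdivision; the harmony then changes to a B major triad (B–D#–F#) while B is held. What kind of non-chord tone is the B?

The harmony at that moment is Bb major seventh chord (Bb, D, F, A); B is not a chord tone.
It is approached by step up from A and then sustained as the same pitch into the next harmony.
Arriving early and becoming a chord tone when the harmony changes — an anticipation.

B is an anticipation.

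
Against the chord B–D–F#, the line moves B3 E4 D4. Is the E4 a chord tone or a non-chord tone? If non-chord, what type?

Non-chord tone — an appoggiatura.

The harmony at that moment is B minor triad (B, D, F#); E4 is not a chord tone.
It is approached by leap up from B3 and left by step down to D4.
Leap in, step out — an appoggiatura.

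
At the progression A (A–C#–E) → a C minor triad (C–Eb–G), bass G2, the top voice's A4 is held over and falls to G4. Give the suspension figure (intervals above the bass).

9–8 suspension.

At the second chord the bass is G2. The suspended A4 lies a ninth above the bass; after resolving down by step to G4, the interval above the bass becomes an octave.
Suspension figures are named by those two intervals: 9–8.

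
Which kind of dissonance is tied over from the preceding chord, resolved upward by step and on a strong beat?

Approach: by preparation — the pitch is first a chord tone, then held (tied or repeated) while the harmony changes under it. Departure: up by step. Metric position: strong.
A prepared dissonance that resolves upward by step — a retardation. (The same figure resolving downward would be a suspension.)

Retardation.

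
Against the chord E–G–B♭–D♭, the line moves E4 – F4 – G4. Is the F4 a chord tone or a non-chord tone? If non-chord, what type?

The harmony at that moment is E diminished seventh chord (E, G, B♭, D♭); F4 is not a chord tone.
It is approached by step up from E4 and left by step up to G4.
Step in, step out in the same direction — a passing tone.

Non-chord tone — a passing tone.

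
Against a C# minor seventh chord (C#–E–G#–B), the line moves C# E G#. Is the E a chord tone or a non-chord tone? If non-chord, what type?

C# minor seventh chord contains C#, E, G#, B; E is the third, so it is a chord tone.

Chord tone (the third of C# minor seventh chord).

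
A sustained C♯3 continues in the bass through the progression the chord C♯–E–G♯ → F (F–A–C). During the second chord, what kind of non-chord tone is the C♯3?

The harmony at that moment is F major triad (F, A, C); C♯3 is not a chord tone.
It is held over (the same pitch as the preceding C♯3) and then sustained as the same pitch into the next harmony.
Sustained through a change of harmony — a pedal tone.

Pedal tone (pedal point).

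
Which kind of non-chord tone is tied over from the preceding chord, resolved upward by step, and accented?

Retardation.

Approach: by preparation — the pitch is first a chord tone, then held (tied or repeated) while the harmony changes under it. Departure: up by step. Metric position: strong.
A prepared dissonance that resolves upward by step — a retardation. (The same figure resolving downward would be a suspension.)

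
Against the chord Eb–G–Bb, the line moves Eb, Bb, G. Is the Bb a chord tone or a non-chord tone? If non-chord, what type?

Eb major triad contains Eb, G, Bb; Bb is the fifth, so it is a chord tone.

Chord tone (the fifth of Eb major triad).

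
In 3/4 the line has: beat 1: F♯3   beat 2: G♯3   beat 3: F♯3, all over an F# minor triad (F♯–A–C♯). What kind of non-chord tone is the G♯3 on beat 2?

Upper neighbor tone.

The harmony at that moment is F♯ minor triad (F♯, A, C♯); G♯3 is not a chord tone.
It is approached by step up from F♯3 and left by step down to F♯3.
Step away and step back to the same note — a neighbor tone (upper neighbor).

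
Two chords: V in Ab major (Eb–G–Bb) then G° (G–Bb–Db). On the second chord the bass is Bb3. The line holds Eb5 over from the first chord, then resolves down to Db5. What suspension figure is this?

At the second chord the bass is Bb3. The suspended Eb5 lies a fourth above the bass; after resolving down by step to Db5, the interval above the bass becomes a third.
Suspension figures are named by those two intervals: 4–3.

4–3 suspension.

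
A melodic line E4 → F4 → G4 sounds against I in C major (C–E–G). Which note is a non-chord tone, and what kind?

The harmony at that moment is C major triad (C, E, G); F4 is not a chord tone.
It is approached by step up from E4 and left by step up to G4.
Step in, step out in the same direction — a passing tone.

F4 is a passing tone.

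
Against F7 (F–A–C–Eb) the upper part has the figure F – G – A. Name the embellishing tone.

G is a passing tone.

The harmony at that moment is F dominant seventh chord (F, A, C, Eb); G is not a chord tone.
It is approached by step up from F and left by step up to A.
Step in, step out in the same direction — a passing tone.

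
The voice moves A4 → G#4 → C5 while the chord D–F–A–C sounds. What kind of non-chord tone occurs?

The harmony at that moment is D minor seventh chord (D, F, A, C); G#4 is not a chord tone.
It is approached by step down from A4 and left by leap up to C5.
Step in, leap out — an escape tone.

G#4 is an escape tone.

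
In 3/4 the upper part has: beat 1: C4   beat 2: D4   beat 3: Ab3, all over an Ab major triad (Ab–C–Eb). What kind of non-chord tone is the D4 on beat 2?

The harmony at that moment is Ab major triad (Ab, C, Eb); D4 is not a chord tone.
It is approached by step up from C4 and left by leap down to Ab3.
Step in, leap out, on a weak beat — an escape tone.

Escape tone.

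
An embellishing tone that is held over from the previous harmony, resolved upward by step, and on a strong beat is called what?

Approach: by preparation — the pitch is first a chord tone, then held (tied or repeated) while the harmony changes under it. Departure: up by step. Metric position: strong.
A prepared dissonance that resolves upward by step — a retardation. (The same figure resolving downward would be a suspension.)

Retardation.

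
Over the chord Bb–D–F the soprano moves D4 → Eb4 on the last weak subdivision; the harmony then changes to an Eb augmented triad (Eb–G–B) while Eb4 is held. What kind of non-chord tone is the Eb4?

The harmony at that moment is Bb major triad (Bb, D, F); Eb4 is not a chord tone.
It is approached by step up from D4 and then sustained as the same pitch into the next harmony.
Arriving early and becoming a chord tone when the harmony changes — an anticipation.

Eb4 is an anticipation.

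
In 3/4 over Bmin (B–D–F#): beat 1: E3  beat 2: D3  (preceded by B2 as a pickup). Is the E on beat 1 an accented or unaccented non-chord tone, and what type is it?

The harmony at that moment is B minor triad (B, D, F#); E3 is not a chord tone.
It is approached by leap up from B2 and left by step down to D3.
Leap in, step out — an appoggiatura.
It falls on the downbeat, so it is accented.

Accented appoggiatura.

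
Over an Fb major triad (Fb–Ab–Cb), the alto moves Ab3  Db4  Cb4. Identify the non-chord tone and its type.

The harmony at that moment is Fb major triad (Fb, Ab, Cb); Db4 is not a chord tone.
It is approached by leap up from Ab3 and left by step down to Cb4.
Leap in, step out — an appoggiatura.

Db4 is an appoggiatura.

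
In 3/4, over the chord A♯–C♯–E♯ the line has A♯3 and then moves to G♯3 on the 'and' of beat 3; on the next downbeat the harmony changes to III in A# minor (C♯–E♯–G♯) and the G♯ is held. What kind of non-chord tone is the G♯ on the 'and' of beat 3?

The harmony at that moment is A♯ minor triad (A♯, C♯, E♯); G♯3 is not a chord tone.
It is approached by step down from A♯3 and then sustained as the same pitch into the next harmony.
Arriving early and becoming a chord tone when the harmony changes — an anticipation.

Anticipation.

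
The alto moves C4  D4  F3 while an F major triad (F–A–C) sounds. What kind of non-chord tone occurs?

D4 is an escape tone.

The harmony at that moment is F major triad (F, A, C); D4 is not a chord tone.
It is approached by step up from C4 and left by leap down to F3.
Step in, leap out — an escape tone.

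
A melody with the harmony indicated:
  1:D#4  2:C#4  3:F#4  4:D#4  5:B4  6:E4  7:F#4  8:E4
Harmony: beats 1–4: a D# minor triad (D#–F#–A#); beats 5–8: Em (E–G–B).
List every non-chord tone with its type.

C#4 (beat 2) — escape tone; F#4 (beat 7) — neighbor tone.

The harmony at that moment is D# minor triad (D#, F#, A#); C#4 is not a chord tone.
It is approached by step down from D#4 and left by leap up to F#4.
Step in, leap out — an escape tone.
The harmony at that moment is E minor triad (E, G, B); F#4 is not a chord tone.
It is approached by step up from E4 and left by step down to E4.
Step away and step back to the same note — a neighbor tone (upper neighbor).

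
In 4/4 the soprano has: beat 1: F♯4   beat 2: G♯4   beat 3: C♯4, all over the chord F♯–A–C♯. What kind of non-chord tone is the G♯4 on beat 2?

The harmony at that moment is F♯ minor triad (F♯, A, C♯); G♯4 is not a chord tone.
It is approached by step up from F♯4 and left by leap down to C♯4.
Step in, leap out, on a weak beat — an escape tone.

Escape tone.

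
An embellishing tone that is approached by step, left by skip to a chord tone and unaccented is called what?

Escape tone.

Approach: by step. Departure: by leap. Metric position: weak.
Step in, leap out, from a weak position — an escape tone (échappée). (It is the mirror image of the appoggiatura, which leaps in and steps out on a strong beat.)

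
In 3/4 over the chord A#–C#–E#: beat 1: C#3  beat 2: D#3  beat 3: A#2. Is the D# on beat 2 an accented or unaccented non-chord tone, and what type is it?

The harmony at that moment is A# minor triad (A#, C#, E#); D#3 is not a chord tone.
It is approached by step up from C#3 and left by leap down to A#2.
Step in, leap out — an escape tone.
It falls on a weak beat, so it is unaccented.

Unaccented escape tone.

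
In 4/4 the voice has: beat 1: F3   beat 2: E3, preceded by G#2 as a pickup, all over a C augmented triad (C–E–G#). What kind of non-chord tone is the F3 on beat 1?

The harmony at that moment is C augmented triad (C, E, G#); F3 is not a chord tone.
It is approached by leap up from G#2 and left by step down to E3.
Leap in, step out, metrically accented — an appoggiatura.

Appoggiatura.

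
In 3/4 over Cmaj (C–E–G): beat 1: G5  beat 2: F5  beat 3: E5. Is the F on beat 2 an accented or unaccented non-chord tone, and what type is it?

Unaccented passing tone.

The harmony at that moment is C major triad (C, E, G); F5 is not a chord tone.
It is approached by step down from G5 and left by step down to E5.
Step in, step out in the same direction — a passing tone.
It falls on a weak beat, so it is unaccented.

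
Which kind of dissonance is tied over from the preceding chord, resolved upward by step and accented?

Approach: by preparation — the pitch is first a chord tone, then held (tied or repeated) while the harmony changes under it. Departure: up by step. Metric position: strong.
A prepared dissonance that resolves upward by step — a retardation. (The same figure resolving downward would be a suspension.)

Retardation.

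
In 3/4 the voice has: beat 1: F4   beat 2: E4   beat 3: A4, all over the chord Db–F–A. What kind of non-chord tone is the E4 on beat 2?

The harmony at that moment is Db augmented triad (Db, F, A); E4 is not a chord tone.
It is approached by step down from F4 and left by leap up to A4.
Step in, leap out, on a weak beat — an escape tone.

Escape tone.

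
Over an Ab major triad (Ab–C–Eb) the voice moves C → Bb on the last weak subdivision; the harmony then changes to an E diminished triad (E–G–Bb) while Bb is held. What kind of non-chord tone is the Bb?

Bb is an anticipation.

The harmony at that moment is Ab major triad (Ab, C, Eb); Bb is not a chord tone.
It is approached by step down from C and then sustained as the same pitch into the next harmony.
Arriving early and becoming a chord tone when the harmony changes — an anticipation.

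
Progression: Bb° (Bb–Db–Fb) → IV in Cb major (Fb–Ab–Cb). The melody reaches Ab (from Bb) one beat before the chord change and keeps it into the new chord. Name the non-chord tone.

Ab is an anticipation.

The harmony at that moment is Bb diminished triad (Bb, Db, Fb); Ab is not a chord tone.
It is approached by step down from Bb and then sustained as the same pitch into the next harmony.
Arriving early and becoming a chord tone when the harmony changes — an anticipation.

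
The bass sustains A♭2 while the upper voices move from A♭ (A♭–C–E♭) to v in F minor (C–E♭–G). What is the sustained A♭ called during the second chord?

The harmony at that moment is C minor triad (C, E♭, G); A♭2 is not a chord tone.
It is held over (the same pitch as the preceding A♭2) and then sustained as the same pitch into the next harmony.
Sustained through a change of harmony — a pedal tone.

Pedal tone (pedal point).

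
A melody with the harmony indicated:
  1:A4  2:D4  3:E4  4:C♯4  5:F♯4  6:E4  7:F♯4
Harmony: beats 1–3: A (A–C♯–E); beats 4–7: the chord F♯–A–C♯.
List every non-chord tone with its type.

The harmony at that moment is A major triad (A, C♯, E); D4 is not a chord tone.
It is approached by leap down from A4 and left by step up to E4.
Leap in, step out — an appoggiatura.
The harmony at that moment is F♯ minor triad (F♯, A, C♯); E4 is not a chord tone.
It is approached by step down from F♯4 and left by step up to F♯4.
Step away and step back to the same note — a neighbor tone (lower neighbor).

D4 (beat 2) — appoggiatura; E4 (beat 6) — neighbor tone.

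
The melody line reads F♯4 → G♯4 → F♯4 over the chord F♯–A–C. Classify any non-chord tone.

G♯4 is a neighbor tone.

The harmony at that moment is F♯ diminished triad (F♯, A, C); G♯4 is not a chord tone.
It is approached by step up from F♯4 and left by step down to F♯4.
Step away and step back to the same note — a neighbor tone (upper neighbor).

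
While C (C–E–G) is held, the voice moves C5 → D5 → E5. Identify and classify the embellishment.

D5 is a passing tone.

The harmony at that moment is C major triad (C, E, G); D5 is not a chord tone.
It is approached by step up from C5 and left by step up to E5.
Step in, step out in the same direction — a passing tone.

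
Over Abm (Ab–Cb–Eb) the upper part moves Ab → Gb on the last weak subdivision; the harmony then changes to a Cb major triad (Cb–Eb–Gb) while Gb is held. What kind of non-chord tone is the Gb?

Gb is an anticipation.

The harmony at that moment is Ab minor triad (Ab, Cb, Eb); Gb is not a chord tone.
It is approached by step down from Ab and then sustained as the same pitch into the next harmony.
Arriving early and becoming a chord tone when the harmony changes — an anticipation.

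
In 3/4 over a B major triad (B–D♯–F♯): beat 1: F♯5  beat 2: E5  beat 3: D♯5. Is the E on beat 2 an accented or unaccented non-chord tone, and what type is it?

Unaccented passing tone.

The harmony at that moment is B major triad (B, D♯, F♯); E5 is not a chord tone.
It is approached by step down from F♯5 and left by step down to D♯5.
Step in, step out in the same direction — a passing tone.
It falls on a weak beat, so it is unaccented.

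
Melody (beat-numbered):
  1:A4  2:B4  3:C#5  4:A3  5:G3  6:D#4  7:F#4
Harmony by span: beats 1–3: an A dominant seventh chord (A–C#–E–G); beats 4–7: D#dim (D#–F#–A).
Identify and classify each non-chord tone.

B4 (beat 2) — passing tone; G3 (beat 5) — escape tone.

The harmony at that moment is A dominant seventh chord (A, C#, E, G); B4 is not a chord tone.
It is approached by step up from A4 and left by step up to C#5.
Step in, step out in the same direction — a passing tone.
The harmony at that moment is D# diminished triad (D#, F#, A); G3 is not a chord tone.
It is approached by step down from A3 and left by leap up to D#4.
Step in, leap out — an escape tone.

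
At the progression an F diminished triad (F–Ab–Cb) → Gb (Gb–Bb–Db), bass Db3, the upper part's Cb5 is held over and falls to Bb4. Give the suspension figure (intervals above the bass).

7–6 suspension.

At the second chord the bass is Db3. The suspended Cb5 lies a seventh above the bass; after resolving down by step to Bb4, the interval above the bass becomes a sixth.
Suspension figures are named by those two intervals: 7–6.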